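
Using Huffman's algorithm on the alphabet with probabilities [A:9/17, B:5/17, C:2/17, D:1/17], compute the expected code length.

Huffman tree construction:
Combine smallest probabilities repeatedly
Resulting codes:
  A: 1 (length 1)
  B: 01 (length 2)
  C: 001 (length 3)
  D: 000 (length 3)
Average length = Σ p(s) × length(s) = 1.6471 bits


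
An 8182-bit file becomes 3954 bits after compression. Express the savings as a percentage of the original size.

Space savings = (1 - Compressed/Original) × 100%
= (1 - 3954/8182) × 100%
= 51.67%


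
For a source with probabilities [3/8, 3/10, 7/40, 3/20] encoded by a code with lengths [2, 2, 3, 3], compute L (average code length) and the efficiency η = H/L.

Average length L = Σ p_i × l_i = 2.3250 bits
Entropy H = 1.9023 bits
Efficiency η = H/L × 100% = 81.82%


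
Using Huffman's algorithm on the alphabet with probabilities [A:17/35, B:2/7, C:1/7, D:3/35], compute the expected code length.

Huffman tree construction:
Combine smallest probabilities repeatedly
Resulting codes:
  A: 0 (length 1)
  B: 11 (length 2)
  C: 101 (length 3)
  D: 100 (length 3)
Average length = Σ p(s) × length(s) = 1.7429 bits


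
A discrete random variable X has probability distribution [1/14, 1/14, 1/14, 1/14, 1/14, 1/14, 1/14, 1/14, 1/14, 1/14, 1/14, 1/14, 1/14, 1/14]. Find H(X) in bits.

H(X) = -Σ p(x) log₂ p(x)
  -1/14 × log₂(1/14) = 0.2720
  -1/14 × log₂(1/14) = 0.2720
  -1/14 × log₂(1/14) = 0.2720
  -1/14 × log₂(1/14) = 0.2720
  -1/14 × log₂(1/14) = 0.2720
  -1/14 × log₂(1/14) = 0.2720
  -1/14 × log₂(1/14) = 0.2720
  -1/14 × log₂(1/14) = 0.2720
  -1/14 × log₂(1/14) = 0.2720
  -1/14 × log₂(1/14) = 0.2720
  -1/14 × log₂(1/14) = 0.2720
  -1/14 × log₂(1/14) = 0.2720
  -1/14 × log₂(1/14) = 0.2720
  -1/14 × log₂(1/14) = 0.2720
H(X) = 3.8074 bits


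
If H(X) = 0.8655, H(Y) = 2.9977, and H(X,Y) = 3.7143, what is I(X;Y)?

I(X;Y) = H(X) + H(Y) - H(X,Y)
I(X;Y) = 0.8655 + 2.9977 - 3.7143 = 0.1489 bits


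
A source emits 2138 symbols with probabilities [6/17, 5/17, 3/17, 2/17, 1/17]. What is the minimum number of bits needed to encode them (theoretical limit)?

Entropy H = 2.0949 bits/symbol
Minimum bits = H × n = 2.0949 × 2138
= 4478.80 bits


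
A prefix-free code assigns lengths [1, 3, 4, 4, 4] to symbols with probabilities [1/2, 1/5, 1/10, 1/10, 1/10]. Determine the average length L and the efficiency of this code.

Average length L = Σ p_i × l_i = 2.3000 bits
Entropy H = 1.9610 bits
Efficiency η = H/L × 100% = 85.26%


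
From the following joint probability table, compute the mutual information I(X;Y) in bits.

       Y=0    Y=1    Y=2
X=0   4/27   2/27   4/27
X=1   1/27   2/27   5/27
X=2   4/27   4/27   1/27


H(X) = 1.5790, H(Y) = 1.5790, H(X,Y) = 2.9916
I(X;Y) = H(X) + H(Y) - H(X,Y) = 0.1665 bits


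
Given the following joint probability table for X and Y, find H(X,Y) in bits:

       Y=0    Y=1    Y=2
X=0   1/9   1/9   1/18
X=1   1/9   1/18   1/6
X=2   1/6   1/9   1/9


H(X,Y) = -Σ p(x,y) log₂ p(x,y)
  p(0,0)=1/9: -0.1111 × log₂(0.1111) = 0.3522
  p(0,1)=1/9: -0.1111 × log₂(0.1111) = 0.3522
  p(0,2)=1/18: -0.0556 × log₂(0.0556) = 0.2317
  p(1,0)=1/9: -0.1111 × log₂(0.1111) = 0.3522
  p(1,1)=1/18: -0.0556 × log₂(0.0556) = 0.2317
  p(1,2)=1/6: -0.1667 × log₂(0.1667) = 0.4308
  p(2,0)=1/6: -0.1667 × log₂(0.1667) = 0.4308
  p(2,1)=1/9: -0.1111 × log₂(0.1111) = 0.3522
  p(2,2)=1/9: -0.1111 × log₂(0.1111) = 0.3522
H(X,Y) = 3.0860 bits


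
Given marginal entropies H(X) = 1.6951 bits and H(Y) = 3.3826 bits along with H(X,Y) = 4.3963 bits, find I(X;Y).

I(X;Y) = H(X) + H(Y) - H(X,Y)
I(X;Y) = 1.6951 + 3.3826 - 4.3963 = 0.6814 bits


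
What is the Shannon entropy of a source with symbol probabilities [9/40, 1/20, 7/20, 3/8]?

H(X) = -Σ p(x) log₂ p(x)
  -9/40 × log₂(9/40) = 0.4842
  -1/20 × log₂(1/20) = 0.2161
  -7/20 × log₂(7/20) = 0.5301
  -3/8 × log₂(3/8) = 0.5306
H(X) = 1.7610 bits


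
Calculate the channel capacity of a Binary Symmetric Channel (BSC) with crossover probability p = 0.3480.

For BSC with error probability p:
C = 1 - H(p) where H(p) is binary entropy
H(0.3480) = -0.3480 × log₂(0.3480) - 0.6520 × log₂(0.6520)
H(p) = 0.9323
C = 1 - 0.9323 = 0.0677 bits/use


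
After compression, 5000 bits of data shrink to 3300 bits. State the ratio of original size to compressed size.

Compression ratio = Original / Compressed
= 5000 / 3300 = 1.52:1


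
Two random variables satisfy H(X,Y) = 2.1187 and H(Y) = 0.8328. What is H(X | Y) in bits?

Chain rule: H(X,Y) = H(X|Y) + H(Y)
H(X|Y) = H(X,Y) - H(Y) = 2.1187 - 0.8328 = 1.2859 bits


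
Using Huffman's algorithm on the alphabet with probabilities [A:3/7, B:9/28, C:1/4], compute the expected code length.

Huffman tree construction:
Combine smallest probabilities repeatedly
Resulting codes:
  A: 0 (length 1)
  B: 11 (length 2)
  C: 10 (length 2)
Average length = Σ p(s) × length(s) = 1.5714 bits


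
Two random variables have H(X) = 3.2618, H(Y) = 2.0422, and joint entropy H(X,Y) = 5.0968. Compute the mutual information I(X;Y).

I(X;Y) = H(X) + H(Y) - H(X,Y)
I(X;Y) = 3.2618 + 2.0422 - 5.0968 = 0.2072 bits


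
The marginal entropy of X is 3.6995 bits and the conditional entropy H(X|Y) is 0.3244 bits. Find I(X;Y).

I(X;Y) = H(X) - H(X|Y)
I(X;Y) = 3.6995 - 0.3244 = 3.3751 bits


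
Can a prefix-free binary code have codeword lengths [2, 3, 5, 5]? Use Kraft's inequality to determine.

Kraft inequality: Σ 2^(-l_i) ≤ 1 for prefix-free code
Calculating: 2^(-2) + 2^(-3) + 2^(-5) + 2^(-5)
= 0.25 + 0.125 + 0.03125 + 0.03125
= 0.4375
Since 0.4375 ≤ 1, prefix-free code exists


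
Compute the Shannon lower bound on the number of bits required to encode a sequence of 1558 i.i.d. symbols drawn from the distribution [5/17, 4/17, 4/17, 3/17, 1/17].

Entropy H = 2.1837 bits/symbol
Minimum bits = H × n = 2.1837 × 1558
= 3402.15 bits


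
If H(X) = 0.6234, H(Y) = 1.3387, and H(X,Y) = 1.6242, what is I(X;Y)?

I(X;Y) = H(X) + H(Y) - H(X,Y)
I(X;Y) = 0.6234 + 1.3387 - 1.6242 = 0.3379 bits


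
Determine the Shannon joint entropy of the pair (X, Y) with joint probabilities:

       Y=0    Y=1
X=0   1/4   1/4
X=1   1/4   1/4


H(X,Y) = -Σ p(x,y) log₂ p(x,y)
  p(0,0)=1/4: -0.2500 × log₂(0.2500) = 0.5000
  p(0,1)=1/4: -0.2500 × log₂(0.2500) = 0.5000
  p(1,0)=1/4: -0.2500 × log₂(0.2500) = 0.5000
  p(1,1)=1/4: -0.2500 × log₂(0.2500) = 0.5000
H(X,Y) = 2.0000 bits


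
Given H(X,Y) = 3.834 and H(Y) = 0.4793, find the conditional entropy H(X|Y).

Chain rule: H(X,Y) = H(X|Y) + H(Y)
H(X|Y) = H(X,Y) - H(Y) = 3.834 - 0.4793 = 3.3547 bits


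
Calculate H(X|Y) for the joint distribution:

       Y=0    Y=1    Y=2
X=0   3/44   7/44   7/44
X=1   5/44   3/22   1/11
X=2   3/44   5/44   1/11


H(X|Y) = Σ_y p(y) H(X|Y=y)
  p(Y=0) = 1/4, H(X|Y=0) = 1.5395
  p(Y=1) = 9/22, H(X|Y=1) = 1.5715
  p(Y=2) = 15/44, H(X|Y=2) = 1.5301
H(X|Y) = 0.2500×1.5395 + 0.4091×1.5715 + 0.3409×1.5301 = 1.5494 bits


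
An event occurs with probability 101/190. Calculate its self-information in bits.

Information content I(x) = -log₂(p(x))
I = -log₂(101/190) = -log₂(0.5316)
I = 0.9116 bits


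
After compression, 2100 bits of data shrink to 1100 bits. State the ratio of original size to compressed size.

Compression ratio = Original / Compressed
= 2100 / 1100 = 1.91:1


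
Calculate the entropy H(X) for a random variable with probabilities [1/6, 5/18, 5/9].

H(X) = -Σ p(x) log₂ p(x)
  -1/6 × log₂(1/6) = 0.4308
  -5/18 × log₂(5/18) = 0.5133
  -5/9 × log₂(5/9) = 0.4711
H(X) = 1.4153 bits


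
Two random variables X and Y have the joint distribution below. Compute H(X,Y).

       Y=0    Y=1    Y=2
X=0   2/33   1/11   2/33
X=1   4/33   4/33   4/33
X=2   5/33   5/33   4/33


H(X,Y) = -Σ p(x,y) log₂ p(x,y)
  p(0,0)=2/33: -0.0606 × log₂(0.0606) = 0.2451
  p(0,1)=1/11: -0.0909 × log₂(0.0909) = 0.3145
  p(0,2)=2/33: -0.0606 × log₂(0.0606) = 0.2451
  p(1,0)=4/33: -0.1212 × log₂(0.1212) = 0.3690
  p(1,1)=4/33: -0.1212 × log₂(0.1212) = 0.3690
  p(1,2)=4/33: -0.1212 × log₂(0.1212) = 0.3690
  p(2,0)=5/33: -0.1515 × log₂(0.1515) = 0.4125
  p(2,1)=5/33: -0.1515 × log₂(0.1515) = 0.4125
  p(2,2)=4/33: -0.1212 × log₂(0.1212) = 0.3690
H(X,Y) = 3.1058 bits


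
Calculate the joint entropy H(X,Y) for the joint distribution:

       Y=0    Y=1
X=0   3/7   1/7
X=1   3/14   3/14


H(X,Y) = -Σ p(x,y) log₂ p(x,y)
  p(0,0)=3/7: -0.4286 × log₂(0.4286) = 0.5239
  p(0,1)=1/7: -0.1429 × log₂(0.1429) = 0.4011
  p(1,0)=3/14: -0.2143 × log₂(0.2143) = 0.4762
  p(1,1)=3/14: -0.2143 × log₂(0.2143) = 0.4762
H(X,Y) = 1.8774 bits


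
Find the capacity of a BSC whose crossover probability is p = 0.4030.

For BSC with error probability p:
C = 1 - H(p) where H(p) is binary entropy
H(0.4030) = -0.4030 × log₂(0.4030) - 0.5970 × log₂(0.5970)
H(p) = 0.9727
C = 1 - 0.9727 = 0.0273 bits/use


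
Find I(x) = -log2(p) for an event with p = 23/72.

Information content I(x) = -log₂(p(x))
I = -log₂(23/72) = -log₂(0.3194)
I = 1.6464 bits


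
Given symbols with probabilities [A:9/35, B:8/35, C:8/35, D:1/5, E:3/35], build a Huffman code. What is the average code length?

Huffman tree construction:
Combine smallest probabilities repeatedly
Resulting codes:
  A: 10 (length 2)
  B: 00 (length 2)
  C: 01 (length 2)
  D: 111 (length 3)
  E: 110 (length 3)
Average length = Σ p(s) × length(s) = 2.2857 bits


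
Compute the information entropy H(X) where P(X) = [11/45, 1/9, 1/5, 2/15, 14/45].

H(X) = -Σ p(x) log₂ p(x)
  -11/45 × log₂(11/45) = 0.4968
  -1/9 × log₂(1/9) = 0.3522
  -1/5 × log₂(1/5) = 0.4644
  -2/15 × log₂(2/15) = 0.3876
  -14/45 × log₂(14/45) = 0.5241
H(X) = 2.2251 bits


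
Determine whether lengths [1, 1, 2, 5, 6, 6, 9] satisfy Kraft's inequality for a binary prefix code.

Kraft inequality: Σ 2^(-l_i) ≤ 1 for prefix-free code
Calculating: 2^(-1) + 2^(-1) + 2^(-2) + 2^(-5) + 2^(-6) + 2^(-6) + 2^(-9)
= 0.5 + 0.5 + 0.25 + 0.03125 + 0.015625 + 0.015625 + 0.001953125
= 1.3145
Since 1.3145 > 1, prefix-free code does not exist


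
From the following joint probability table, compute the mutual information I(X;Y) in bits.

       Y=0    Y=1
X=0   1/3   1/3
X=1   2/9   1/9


H(X) = 0.9183, H(Y) = 0.9911, H(X,Y) = 1.8911
I(X;Y) = H(X) + H(Y) - H(X,Y) = 0.0183 bits


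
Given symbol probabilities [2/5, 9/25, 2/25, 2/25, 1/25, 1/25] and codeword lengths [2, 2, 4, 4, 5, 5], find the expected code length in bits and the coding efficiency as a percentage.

Average length L = Σ p_i × l_i = 2.5600 bits
Entropy H = 2.0139 bits
Efficiency η = H/L × 100% = 78.67%


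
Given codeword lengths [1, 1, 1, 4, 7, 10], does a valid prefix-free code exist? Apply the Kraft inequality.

Kraft inequality: Σ 2^(-l_i) ≤ 1 for prefix-free code
Calculating: 2^(-1) + 2^(-1) + 2^(-1) + 2^(-4) + 2^(-7) + 2^(-10)
= 0.5 + 0.5 + 0.5 + 0.0625 + 0.0078125 + 0.0009765625
= 1.5713
Since 1.5713 > 1, prefix-free code does not exist


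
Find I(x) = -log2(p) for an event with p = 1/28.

Information content I(x) = -log₂(p(x))
I = -log₂(1/28) = -log₂(0.0357)
I = 4.8074 bits


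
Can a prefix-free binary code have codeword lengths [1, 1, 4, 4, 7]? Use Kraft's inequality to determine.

Kraft inequality: Σ 2^(-l_i) ≤ 1 for prefix-free code
Calculating: 2^(-1) + 2^(-1) + 2^(-4) + 2^(-4) + 2^(-7)
= 0.5 + 0.5 + 0.0625 + 0.0625 + 0.0078125
= 1.1328
Since 1.1328 > 1, prefix-free code does not exist


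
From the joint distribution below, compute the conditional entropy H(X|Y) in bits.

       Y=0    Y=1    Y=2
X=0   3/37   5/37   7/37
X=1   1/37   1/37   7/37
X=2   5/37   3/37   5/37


H(X|Y) = Σ_y p(y) H(X|Y=y)
  p(Y=0) = 9/37, H(X|Y=0) = 1.3516
  p(Y=1) = 9/37, H(X|Y=1) = 1.3516
  p(Y=2) = 19/37, H(X|Y=2) = 1.5683
H(X|Y) = 0.2432×1.3516 + 0.2432×1.3516 + 0.5135×1.5683 = 1.4629 bits


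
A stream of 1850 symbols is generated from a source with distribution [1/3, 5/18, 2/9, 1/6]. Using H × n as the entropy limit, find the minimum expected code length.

Entropy H = 1.9547 bits/symbol
Minimum bits = H × n = 1.9547 × 1850
= 3616.17 bits


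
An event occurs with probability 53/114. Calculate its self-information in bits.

Information content I(x) = -log₂(p(x))
I = -log₂(53/114) = -log₂(0.4649)
I = 1.1050 bits


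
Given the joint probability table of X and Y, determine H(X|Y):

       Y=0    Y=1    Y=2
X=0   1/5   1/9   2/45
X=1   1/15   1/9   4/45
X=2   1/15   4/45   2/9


H(X|Y) = Σ_y p(y) H(X|Y=y)
  p(Y=0) = 1/3, H(X|Y=0) = 1.3710
  p(Y=1) = 14/45, H(X|Y=1) = 1.5774
  p(Y=2) = 16/45, H(X|Y=2) = 1.2988
H(X|Y) = 0.3333×1.3710 + 0.3111×1.5774 + 0.3556×1.2988 = 1.4095 bits


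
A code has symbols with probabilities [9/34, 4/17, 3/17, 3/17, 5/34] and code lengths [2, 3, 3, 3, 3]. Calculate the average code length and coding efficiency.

Average length L = Σ p_i × l_i = 2.7353 bits
Entropy H = 2.2887 bits
Efficiency η = H/L × 100% = 83.67%


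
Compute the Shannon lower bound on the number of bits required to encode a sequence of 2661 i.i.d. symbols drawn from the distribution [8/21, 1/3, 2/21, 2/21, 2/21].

Entropy H = 2.0280 bits/symbol
Minimum bits = H × n = 2.0280 × 2661
= 5396.40 bits


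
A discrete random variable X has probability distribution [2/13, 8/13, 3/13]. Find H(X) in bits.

H(X) = -Σ p(x) log₂ p(x)
  -2/13 × log₂(2/13) = 0.4155
  -8/13 × log₂(8/13) = 0.4310
  -3/13 × log₂(3/13) = 0.4882
H(X) = 1.3347 bits


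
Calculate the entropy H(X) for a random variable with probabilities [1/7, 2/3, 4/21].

H(X) = -Σ p(x) log₂ p(x)
  -1/7 × log₂(1/7) = 0.4011
  -2/3 × log₂(2/3) = 0.3900
  -4/21 × log₂(4/21) = 0.4557
H(X) = 1.2467 bits


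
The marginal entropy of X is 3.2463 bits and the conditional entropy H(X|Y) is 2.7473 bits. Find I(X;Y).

I(X;Y) = H(X) - H(X|Y)
I(X;Y) = 3.2463 - 2.7473 = 0.499 bits


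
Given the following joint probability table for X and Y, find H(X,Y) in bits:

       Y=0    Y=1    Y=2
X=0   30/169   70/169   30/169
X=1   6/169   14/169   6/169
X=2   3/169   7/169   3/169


H(X,Y) = -Σ p(x,y) log₂ p(x,y)
  p(0,0)=30/169: -0.1775 × log₂(0.1775) = 0.4427
  p(0,1)=70/169: -0.4142 × log₂(0.4142) = 0.5267
  p(0,2)=30/169: -0.1775 × log₂(0.1775) = 0.4427
  p(1,0)=6/169: -0.0355 × log₂(0.0355) = 0.1710
  p(1,1)=14/169: -0.0828 × log₂(0.0828) = 0.2977
  p(1,2)=6/169: -0.0355 × log₂(0.0355) = 0.1710
  p(2,0)=3/169: -0.0178 × log₂(0.0178) = 0.1032
  p(2,1)=7/169: -0.0414 × log₂(0.0414) = 0.1903
  p(2,2)=3/169: -0.0178 × log₂(0.0178) = 0.1032
H(X,Y) = 2.4485 bits


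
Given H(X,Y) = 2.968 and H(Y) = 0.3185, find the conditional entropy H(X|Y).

Chain rule: H(X,Y) = H(X|Y) + H(Y)
H(X|Y) = H(X,Y) - H(Y) = 2.968 - 0.3185 = 2.6495 bits


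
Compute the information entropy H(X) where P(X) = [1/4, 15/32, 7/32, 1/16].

H(X) = -Σ p(x) log₂ p(x)
  -1/4 × log₂(1/4) = 0.5000
  -15/32 × log₂(15/32) = 0.5124
  -7/32 × log₂(7/32) = 0.4796
  -1/16 × log₂(1/16) = 0.2500
H(X) = 1.7420 bits


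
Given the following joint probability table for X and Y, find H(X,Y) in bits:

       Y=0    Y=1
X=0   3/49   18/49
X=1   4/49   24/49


H(X,Y) = -Σ p(x,y) log₂ p(x,y)
  p(0,0)=3/49: -0.0612 × log₂(0.0612) = 0.2467
  p(0,1)=18/49: -0.3673 × log₂(0.3673) = 0.5307
  p(1,0)=4/49: -0.0816 × log₂(0.0816) = 0.2951
  p(1,1)=24/49: -0.4898 × log₂(0.4898) = 0.5044
H(X,Y) = 1.5769 bits


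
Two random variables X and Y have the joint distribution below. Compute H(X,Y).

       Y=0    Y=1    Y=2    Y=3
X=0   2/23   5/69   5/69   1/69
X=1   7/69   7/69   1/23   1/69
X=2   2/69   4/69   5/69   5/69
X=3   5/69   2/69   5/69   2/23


H(X,Y) = -Σ p(x,y) log₂ p(x,y)
  p(0,0)=2/23: -0.0870 × log₂(0.0870) = 0.3064
  p(0,1)=5/69: -0.0725 × log₂(0.0725) = 0.2744
  p(0,2)=5/69: -0.0725 × log₂(0.0725) = 0.2744
  p(0,3)=1/69: -0.0145 × log₂(0.0145) = 0.0885
  p(1,0)=7/69: -0.1014 × log₂(0.1014) = 0.3349
  p(1,1)=7/69: -0.1014 × log₂(0.1014) = 0.3349
  p(1,2)=1/23: -0.0435 × log₂(0.0435) = 0.1967
  p(1,3)=1/69: -0.0145 × log₂(0.0145) = 0.0885
  p(2,0)=2/69: -0.0290 × log₂(0.0290) = 0.1481
  p(2,1)=4/69: -0.0580 × log₂(0.0580) = 0.2382
  p(2,2)=5/69: -0.0725 × log₂(0.0725) = 0.2744
  p(2,3)=5/69: -0.0725 × log₂(0.0725) = 0.2744
  p(3,0)=5/69: -0.0725 × log₂(0.0725) = 0.2744
  p(3,1)=2/69: -0.0290 × log₂(0.0290) = 0.1481
  p(3,2)=5/69: -0.0725 × log₂(0.0725) = 0.2744
  p(3,3)=2/23: -0.0870 × log₂(0.0870) = 0.3064
H(X,Y) = 3.8370 bits


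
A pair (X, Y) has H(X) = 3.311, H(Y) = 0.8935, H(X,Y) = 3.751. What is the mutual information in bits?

I(X;Y) = H(X) + H(Y) - H(X,Y)
I(X;Y) = 3.311 + 0.8935 - 3.751 = 0.4535 bits


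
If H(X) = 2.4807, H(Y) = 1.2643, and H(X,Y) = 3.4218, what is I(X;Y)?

I(X;Y) = H(X) + H(Y) - H(X,Y)
I(X;Y) = 2.4807 + 1.2643 - 3.4218 = 0.3232 bits


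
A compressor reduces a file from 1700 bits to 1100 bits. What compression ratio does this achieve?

Compression ratio = Original / Compressed
= 1700 / 1100 = 1.55:1


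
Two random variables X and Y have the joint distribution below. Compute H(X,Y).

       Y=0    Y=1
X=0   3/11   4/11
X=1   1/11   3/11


H(X,Y) = -Σ p(x,y) log₂ p(x,y)
  p(0,0)=3/11: -0.2727 × log₂(0.2727) = 0.5112
  p(0,1)=4/11: -0.3636 × log₂(0.3636) = 0.5307
  p(1,0)=1/11: -0.0909 × log₂(0.0909) = 0.3145
  p(1,1)=3/11: -0.2727 × log₂(0.2727) = 0.5112
H(X,Y) = 1.8676 bits


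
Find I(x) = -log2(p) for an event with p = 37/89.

Information content I(x) = -log₂(p(x))
I = -log₂(37/89) = -log₂(0.4157)
I = 1.2663 bits


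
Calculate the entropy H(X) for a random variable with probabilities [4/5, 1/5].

H(X) = -Σ p(x) log₂ p(x)
  -4/5 × log₂(4/5) = 0.2575
  -1/5 × log₂(1/5) = 0.4644
H(X) = 0.7219 bits


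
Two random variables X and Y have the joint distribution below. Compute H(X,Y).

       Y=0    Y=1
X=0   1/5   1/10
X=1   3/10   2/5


H(X,Y) = -Σ p(x,y) log₂ p(x,y)
  p(0,0)=1/5: -0.2000 × log₂(0.2000) = 0.4644
  p(0,1)=1/10: -0.1000 × log₂(0.1000) = 0.3322
  p(1,0)=3/10: -0.3000 × log₂(0.3000) = 0.5211
  p(1,1)=2/5: -0.4000 × log₂(0.4000) = 0.5288
H(X,Y) = 1.8464 bits


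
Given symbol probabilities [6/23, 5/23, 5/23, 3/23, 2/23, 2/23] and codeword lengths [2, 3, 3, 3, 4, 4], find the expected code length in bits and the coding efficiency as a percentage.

Average length L = Σ p_i × l_i = 2.9130 bits
Entropy H = 2.4590 bits
Efficiency η = H/L × 100% = 84.41%


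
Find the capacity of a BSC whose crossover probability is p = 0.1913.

For BSC with error probability p:
C = 1 - H(p) where H(p) is binary entropy
H(0.1913) = -0.1913 × log₂(0.1913) - 0.8087 × log₂(0.8087)
H(p) = 0.7042
C = 1 - 0.7042 = 0.2958 bits/use


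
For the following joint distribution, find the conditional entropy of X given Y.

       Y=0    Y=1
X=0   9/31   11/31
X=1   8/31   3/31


H(X|Y) = Σ_y p(y) H(X|Y=y)
  p(Y=0) = 17/31, H(X|Y=0) = 0.9975
  p(Y=1) = 14/31, H(X|Y=1) = 0.7496
H(X|Y) = 0.5484×0.9975 + 0.4516×0.7496 = 0.8855 bits


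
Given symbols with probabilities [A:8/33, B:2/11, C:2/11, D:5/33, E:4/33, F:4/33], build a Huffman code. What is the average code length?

Huffman tree construction:
Combine smallest probabilities repeatedly
Resulting codes:
  A: 01 (length 2)
  B: 111 (length 3)
  C: 00 (length 2)
  D: 110 (length 3)
  E: 100 (length 3)
  F: 101 (length 3)
Average length = Σ p(s) × length(s) = 2.5758 bits


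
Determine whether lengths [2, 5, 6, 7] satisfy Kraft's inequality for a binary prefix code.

Kraft inequality: Σ 2^(-l_i) ≤ 1 for prefix-free code
Calculating: 2^(-2) + 2^(-5) + 2^(-6) + 2^(-7)
= 0.25 + 0.03125 + 0.015625 + 0.0078125
= 0.3047
Since 0.3047 ≤ 1, prefix-free code exists


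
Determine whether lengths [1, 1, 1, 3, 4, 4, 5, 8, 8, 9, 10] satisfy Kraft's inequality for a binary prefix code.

Kraft inequality: Σ 2^(-l_i) ≤ 1 for prefix-free code
Calculating: 2^(-1) + 2^(-1) + 2^(-1) + 2^(-3) + 2^(-4) + 2^(-4) + 2^(-5) + 2^(-8) + 2^(-8) + 2^(-9) + 2^(-10)
= 0.5 + 0.5 + 0.5 + 0.125 + 0.0625 + 0.0625 + 0.03125 + 0.00390625 + 0.00390625 + 0.001953125 + 0.0009765625
= 1.7920
Since 1.7920 > 1, prefix-free code does not exist


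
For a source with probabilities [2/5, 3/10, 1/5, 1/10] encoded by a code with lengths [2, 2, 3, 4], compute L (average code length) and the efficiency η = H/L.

Average length L = Σ p_i × l_i = 2.4000 bits
Entropy H = 1.8464 bits
Efficiency η = H/L × 100% = 76.93%


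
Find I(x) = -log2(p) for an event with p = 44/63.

Information content I(x) = -log₂(p(x))
I = -log₂(44/63) = -log₂(0.6984)
I = 0.5178 bits


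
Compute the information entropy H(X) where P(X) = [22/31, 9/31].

H(X) = -Σ p(x) log₂ p(x)
  -22/31 × log₂(22/31) = 0.3511
  -9/31 × log₂(9/31) = 0.5180
H(X) = 0.8691 bits


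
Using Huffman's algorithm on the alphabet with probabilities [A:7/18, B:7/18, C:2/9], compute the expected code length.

Huffman tree construction:
Combine smallest probabilities repeatedly
Resulting codes:
  A: 11 (length 2)
  B: 0 (length 1)
  C: 10 (length 2)
Average length = Σ p(s) × length(s) = 1.6111 bits


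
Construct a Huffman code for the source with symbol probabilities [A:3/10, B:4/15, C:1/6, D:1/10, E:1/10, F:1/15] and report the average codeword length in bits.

Huffman tree construction:
Combine smallest probabilities repeatedly
Resulting codes:
  A: 11 (length 2)
  B: 01 (length 2)
  C: 101 (length 3)
  D: 001 (length 3)
  E: 100 (length 3)
  F: 000 (length 3)
Average length = Σ p(s) × length(s) = 2.4333 bits


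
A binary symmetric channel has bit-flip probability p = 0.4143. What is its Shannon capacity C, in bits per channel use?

For BSC with error probability p:
C = 1 - H(p) where H(p) is binary entropy
H(0.4143) = -0.4143 × log₂(0.4143) - 0.5857 × log₂(0.5857)
H(p) = 0.9787
C = 1 - 0.9787 = 0.0213 bits/use


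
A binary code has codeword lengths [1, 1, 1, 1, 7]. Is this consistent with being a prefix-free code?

Kraft inequality: Σ 2^(-l_i) ≤ 1 for prefix-free code
Calculating: 2^(-1) + 2^(-1) + 2^(-1) + 2^(-1) + 2^(-7)
= 0.5 + 0.5 + 0.5 + 0.5 + 0.0078125
= 2.0078
Since 2.0078 > 1, prefix-free code does not exist


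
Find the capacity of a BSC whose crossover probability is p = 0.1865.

For BSC with error probability p:
C = 1 - H(p) where H(p) is binary entropy
H(0.1865) = -0.1865 × log₂(0.1865) - 0.8135 × log₂(0.8135)
H(p) = 0.6941
C = 1 - 0.6941 = 0.3059 bits/use


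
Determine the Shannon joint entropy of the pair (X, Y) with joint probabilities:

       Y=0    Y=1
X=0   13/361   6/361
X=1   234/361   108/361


H(X,Y) = -Σ p(x,y) log₂ p(x,y)
  p(0,0)=13/361: -0.0360 × log₂(0.0360) = 0.1727
  p(0,1)=6/361: -0.0166 × log₂(0.0166) = 0.0982
  p(1,0)=234/361: -0.6482 × log₂(0.6482) = 0.4054
  p(1,1)=108/361: -0.2992 × log₂(0.2992) = 0.5208
H(X,Y) = 1.1972 bits


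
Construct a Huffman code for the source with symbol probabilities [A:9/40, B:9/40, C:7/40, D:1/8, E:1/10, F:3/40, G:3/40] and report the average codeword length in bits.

Huffman tree construction:
Combine smallest probabilities repeatedly
Resulting codes:
  A: 00 (length 2)
  B: 01 (length 2)
  C: 111 (length 3)
  D: 101 (length 3)
  E: 100 (length 3)
  F: 1100 (length 4)
  G: 1101 (length 4)
Average length = Σ p(s) × length(s) = 2.7000 bits


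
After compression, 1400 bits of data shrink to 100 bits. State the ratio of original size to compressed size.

Compression ratio = Original / Compressed
= 1400 / 100 = 14.00:1


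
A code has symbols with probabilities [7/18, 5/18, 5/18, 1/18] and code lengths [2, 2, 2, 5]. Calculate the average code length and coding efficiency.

Average length L = Σ p_i × l_i = 2.1667 bits
Entropy H = 1.7882 bits
Efficiency η = H/L × 100% = 82.53%


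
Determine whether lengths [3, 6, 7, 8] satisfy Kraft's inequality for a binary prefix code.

Kraft inequality: Σ 2^(-l_i) ≤ 1 for prefix-free code
Calculating: 2^(-3) + 2^(-6) + 2^(-7) + 2^(-8)
= 0.125 + 0.015625 + 0.0078125 + 0.00390625
= 0.1523
Since 0.1523 ≤ 1, prefix-free code exists


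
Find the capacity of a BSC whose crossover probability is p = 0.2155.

For BSC with error probability p:
C = 1 - H(p) where H(p) is binary entropy
H(0.2155) = -0.2155 × log₂(0.2155) - 0.7845 × log₂(0.7845)
H(p) = 0.7519
C = 1 - 0.7519 = 0.2481 bits/use


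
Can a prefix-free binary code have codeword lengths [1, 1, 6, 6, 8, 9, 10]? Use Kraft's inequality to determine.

Kraft inequality: Σ 2^(-l_i) ≤ 1 for prefix-free code
Calculating: 2^(-1) + 2^(-1) + 2^(-6) + 2^(-6) + 2^(-8) + 2^(-9) + 2^(-10)
= 0.5 + 0.5 + 0.015625 + 0.015625 + 0.00390625 + 0.001953125 + 0.0009765625
= 1.0381
Since 1.0381 > 1, prefix-free code does not exist


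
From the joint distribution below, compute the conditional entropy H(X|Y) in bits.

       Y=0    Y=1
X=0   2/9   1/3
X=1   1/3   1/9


H(X|Y) = Σ_y p(y) H(X|Y=y)
  p(Y=0) = 5/9, H(X|Y=0) = 0.9710
  p(Y=1) = 4/9, H(X|Y=1) = 0.8113
H(X|Y) = 0.5556×0.9710 + 0.4444×0.8113 = 0.9000 bits


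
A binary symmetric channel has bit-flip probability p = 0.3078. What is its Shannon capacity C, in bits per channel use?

For BSC with error probability p:
C = 1 - H(p) where H(p) is binary entropy
H(0.3078) = -0.3078 × log₂(0.3078) - 0.6922 × log₂(0.6922)
H(p) = 0.8906
C = 1 - 0.8906 = 0.1094 bits/use


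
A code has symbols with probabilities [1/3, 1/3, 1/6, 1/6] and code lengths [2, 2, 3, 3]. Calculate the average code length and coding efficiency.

Average length L = Σ p_i × l_i = 2.3333 bits
Entropy H = 1.9183 bits
Efficiency η = H/L × 100% = 82.21%


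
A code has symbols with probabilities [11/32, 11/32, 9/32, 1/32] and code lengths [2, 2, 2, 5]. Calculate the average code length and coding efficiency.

Average length L = Σ p_i × l_i = 2.0938 bits
Entropy H = 1.7301 bits
Efficiency η = H/L × 100% = 82.63%


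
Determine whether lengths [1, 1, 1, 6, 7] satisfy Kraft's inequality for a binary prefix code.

Kraft inequality: Σ 2^(-l_i) ≤ 1 for prefix-free code
Calculating: 2^(-1) + 2^(-1) + 2^(-1) + 2^(-6) + 2^(-7)
= 0.5 + 0.5 + 0.5 + 0.015625 + 0.0078125
= 1.5234
Since 1.5234 > 1, prefix-free code does not exist


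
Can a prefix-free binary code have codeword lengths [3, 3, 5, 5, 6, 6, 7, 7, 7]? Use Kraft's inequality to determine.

Kraft inequality: Σ 2^(-l_i) ≤ 1 for prefix-free code
Calculating: 2^(-3) + 2^(-3) + 2^(-5) + 2^(-5) + 2^(-6) + 2^(-6) + 2^(-7) + 2^(-7) + 2^(-7)
= 0.125 + 0.125 + 0.03125 + 0.03125 + 0.015625 + 0.015625 + 0.0078125 + 0.0078125 + 0.0078125
= 0.3672
Since 0.3672 ≤ 1, prefix-free code exists


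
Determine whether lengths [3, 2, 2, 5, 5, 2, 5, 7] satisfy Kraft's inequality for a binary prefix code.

Kraft inequality: Σ 2^(-l_i) ≤ 1 for prefix-free code
Calculating: 2^(-3) + 2^(-2) + 2^(-2) + 2^(-5) + 2^(-5) + 2^(-2) + 2^(-5) + 2^(-7)
= 0.125 + 0.25 + 0.25 + 0.03125 + 0.03125 + 0.25 + 0.03125 + 0.0078125
= 0.9766
Since 0.9766 ≤ 1, prefix-free code exists


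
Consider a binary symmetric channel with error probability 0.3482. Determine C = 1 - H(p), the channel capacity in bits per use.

For BSC with error probability p:
C = 1 - H(p) where H(p) is binary entropy
H(0.3482) = -0.3482 × log₂(0.3482) - 0.6518 × log₂(0.6518)
H(p) = 0.9325
C = 1 - 0.9325 = 0.0675 bits/use


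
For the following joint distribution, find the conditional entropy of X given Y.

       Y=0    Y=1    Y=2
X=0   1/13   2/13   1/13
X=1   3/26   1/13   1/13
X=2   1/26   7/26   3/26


H(X|Y) = Σ_y p(y) H(X|Y=y)
  p(Y=0) = 3/13, H(X|Y=0) = 1.4591
  p(Y=1) = 1/2, H(X|Y=1) = 1.4196
  p(Y=2) = 7/26, H(X|Y=2) = 1.5567
H(X|Y) = 0.2308×1.4591 + 0.5000×1.4196 + 0.2692×1.5567 = 1.4656 bits


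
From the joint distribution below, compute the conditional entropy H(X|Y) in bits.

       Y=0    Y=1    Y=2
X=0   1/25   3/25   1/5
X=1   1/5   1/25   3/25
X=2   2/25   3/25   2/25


H(X|Y) = Σ_y p(y) H(X|Y=y)
  p(Y=0) = 8/25, H(X|Y=0) = 1.2988
  p(Y=1) = 7/25, H(X|Y=1) = 1.4488
  p(Y=2) = 2/5, H(X|Y=2) = 1.4855
H(X|Y) = 0.3200×1.2988 + 0.2800×1.4488 + 0.4000×1.4855 = 1.4155 bits


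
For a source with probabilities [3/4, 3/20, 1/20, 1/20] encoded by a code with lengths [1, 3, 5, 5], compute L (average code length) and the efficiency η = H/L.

Average length L = Σ p_i × l_i = 1.7000 bits
Entropy H = 1.1540 bits
Efficiency η = H/L × 100% = 67.88%


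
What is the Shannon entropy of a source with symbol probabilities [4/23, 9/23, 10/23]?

H(X) = -Σ p(x) log₂ p(x)
  -4/23 × log₂(4/23) = 0.4389
  -9/23 × log₂(9/23) = 0.5297
  -10/23 × log₂(10/23) = 0.5224
H(X) = 1.4910 bits


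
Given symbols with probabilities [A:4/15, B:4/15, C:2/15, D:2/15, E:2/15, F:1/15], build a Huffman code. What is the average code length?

Huffman tree construction:
Combine smallest probabilities repeatedly
Resulting codes:
  A: 01 (length 2)
  B: 10 (length 2)
  C: 001 (length 3)
  D: 110 (length 3)
  E: 111 (length 3)
  F: 000 (length 3)
Average length = Σ p(s) × length(s) = 2.4667 bits


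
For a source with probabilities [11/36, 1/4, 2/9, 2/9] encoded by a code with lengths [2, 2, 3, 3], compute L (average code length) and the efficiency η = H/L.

Average length L = Σ p_i × l_i = 2.4444 bits
Entropy H = 1.9871 bits
Efficiency η = H/L × 100% = 81.29%


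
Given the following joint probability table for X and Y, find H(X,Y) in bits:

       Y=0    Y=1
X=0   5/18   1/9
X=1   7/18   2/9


H(X,Y) = -Σ p(x,y) log₂ p(x,y)
  p(0,0)=5/18: -0.2778 × log₂(0.2778) = 0.5133
  p(0,1)=1/9: -0.1111 × log₂(0.1111) = 0.3522
  p(1,0)=7/18: -0.3889 × log₂(0.3889) = 0.5299
  p(1,1)=2/9: -0.2222 × log₂(0.2222) = 0.4822
H(X,Y) = 1.8776 bits


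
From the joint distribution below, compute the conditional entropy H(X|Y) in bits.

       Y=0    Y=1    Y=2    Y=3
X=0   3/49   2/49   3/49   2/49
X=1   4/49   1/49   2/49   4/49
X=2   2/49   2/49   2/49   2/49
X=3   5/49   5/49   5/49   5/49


H(X|Y) = Σ_y p(y) H(X|Y=y)
  p(Y=0) = 2/7, H(X|Y=0) = 1.9242
  p(Y=1) = 10/49, H(X|Y=1) = 1.7610
  p(Y=2) = 12/49, H(X|Y=2) = 1.8879
  p(Y=3) = 13/49, H(X|Y=3) = 1.8843
H(X|Y) = 0.2857×1.9242 + 0.2041×1.7610 + 0.2449×1.8879 + 0.2653×1.8843 = 1.8714 bits


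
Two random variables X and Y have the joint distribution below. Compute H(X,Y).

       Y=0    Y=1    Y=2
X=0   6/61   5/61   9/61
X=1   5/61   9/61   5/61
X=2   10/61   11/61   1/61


H(X,Y) = -Σ p(x,y) log₂ p(x,y)
  p(0,0)=6/61: -0.0984 × log₂(0.0984) = 0.3291
  p(0,1)=5/61: -0.0820 × log₂(0.0820) = 0.2958
  p(0,2)=9/61: -0.1475 × log₂(0.1475) = 0.4073
  p(1,0)=5/61: -0.0820 × log₂(0.0820) = 0.2958
  p(1,1)=9/61: -0.1475 × log₂(0.1475) = 0.4073
  p(1,2)=5/61: -0.0820 × log₂(0.0820) = 0.2958
  p(2,0)=10/61: -0.1639 × log₂(0.1639) = 0.4277
  p(2,1)=11/61: -0.1803 × log₂(0.1803) = 0.4456
  p(2,2)=1/61: -0.0164 × log₂(0.0164) = 0.0972
H(X,Y) = 3.0017 bits


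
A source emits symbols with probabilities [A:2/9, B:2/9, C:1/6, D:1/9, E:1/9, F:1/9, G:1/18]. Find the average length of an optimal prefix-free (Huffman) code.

Huffman tree construction:
Combine smallest probabilities repeatedly
Resulting codes:
  A: 00 (length 2)
  B: 01 (length 2)
  C: 110 (length 3)
  D: 1111 (length 4)
  E: 100 (length 3)
  F: 101 (length 3)
  G: 1110 (length 4)
Average length = Σ p(s) × length(s) = 2.7222 bits


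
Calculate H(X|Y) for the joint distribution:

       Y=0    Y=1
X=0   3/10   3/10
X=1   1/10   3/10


H(X|Y) = Σ_y p(y) H(X|Y=y)
  p(Y=0) = 2/5, H(X|Y=0) = 0.8113
  p(Y=1) = 3/5, H(X|Y=1) = 1.0000
H(X|Y) = 0.4000×0.8113 + 0.6000×1.0000 = 0.9245 bits


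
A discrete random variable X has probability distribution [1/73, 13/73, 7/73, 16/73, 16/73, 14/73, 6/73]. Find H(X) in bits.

H(X) = -Σ p(x) log₂ p(x)
  -1/73 × log₂(1/73) = 0.0848
  -13/73 × log₂(13/73) = 0.4433
  -7/73 × log₂(7/73) = 0.3243
  -16/73 × log₂(16/73) = 0.4800
  -16/73 × log₂(16/73) = 0.4800
  -14/73 × log₂(14/73) = 0.4569
  -6/73 × log₂(6/73) = 0.2963
H(X) = 2.5656 bits


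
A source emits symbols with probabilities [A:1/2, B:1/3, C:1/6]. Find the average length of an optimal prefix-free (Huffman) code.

Huffman tree construction:
Combine smallest probabilities repeatedly
Resulting codes:
  A: 0 (length 1)
  B: 11 (length 2)
  C: 10 (length 2)
Average length = Σ p(s) × length(s) = 1.5000 bits


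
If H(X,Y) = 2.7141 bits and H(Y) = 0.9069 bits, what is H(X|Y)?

Chain rule: H(X,Y) = H(X|Y) + H(Y)
H(X|Y) = H(X,Y) - H(Y) = 2.7141 - 0.9069 = 1.8072 bits


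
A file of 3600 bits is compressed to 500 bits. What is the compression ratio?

Compression ratio = Original / Compressed
= 3600 / 500 = 7.20:1


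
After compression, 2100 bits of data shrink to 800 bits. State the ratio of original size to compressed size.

Compression ratio = Original / Compressed
= 2100 / 800 = 2.62:1


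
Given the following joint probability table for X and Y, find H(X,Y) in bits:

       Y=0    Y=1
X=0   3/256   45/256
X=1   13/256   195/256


H(X,Y) = -Σ p(x,y) log₂ p(x,y)
  p(0,0)=3/256: -0.0117 × log₂(0.0117) = 0.0752
  p(0,1)=45/256: -0.1758 × log₂(0.1758) = 0.4409
  p(1,0)=13/256: -0.0508 × log₂(0.0508) = 0.2183
  p(1,1)=195/256: -0.7617 × log₂(0.7617) = 0.2991
H(X,Y) = 1.0335 bits


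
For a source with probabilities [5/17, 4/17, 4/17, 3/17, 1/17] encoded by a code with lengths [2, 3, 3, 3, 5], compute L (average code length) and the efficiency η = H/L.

Average length L = Σ p_i × l_i = 2.8235 bits
Entropy H = 2.1837 bits
Efficiency η = H/L × 100% = 77.34%


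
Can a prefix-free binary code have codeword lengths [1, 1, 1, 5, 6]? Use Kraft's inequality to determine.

Kraft inequality: Σ 2^(-l_i) ≤ 1 for prefix-free code
Calculating: 2^(-1) + 2^(-1) + 2^(-1) + 2^(-5) + 2^(-6)
= 0.5 + 0.5 + 0.5 + 0.03125 + 0.015625
= 1.5469
Since 1.5469 > 1, prefix-free code does not exist


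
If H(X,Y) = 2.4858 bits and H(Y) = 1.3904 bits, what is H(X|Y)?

Chain rule: H(X,Y) = H(X|Y) + H(Y)
H(X|Y) = H(X,Y) - H(Y) = 2.4858 - 1.3904 = 1.0954 bits


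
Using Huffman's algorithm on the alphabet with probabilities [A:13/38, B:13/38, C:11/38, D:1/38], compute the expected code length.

Huffman tree construction:
Combine smallest probabilities repeatedly
Resulting codes:
  A: 11 (length 2)
  B: 0 (length 1)
  C: 101 (length 3)
  D: 100 (length 3)
Average length = Σ p(s) × length(s) = 1.9737 bits


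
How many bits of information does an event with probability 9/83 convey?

Information content I(x) = -log₂(p(x))
I = -log₂(9/83) = -log₂(0.1084)
I = 3.2051 bits


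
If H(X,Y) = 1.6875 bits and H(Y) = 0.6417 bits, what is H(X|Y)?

Chain rule: H(X,Y) = H(X|Y) + H(Y)
H(X|Y) = H(X,Y) - H(Y) = 1.6875 - 0.6417 = 1.0458 bits


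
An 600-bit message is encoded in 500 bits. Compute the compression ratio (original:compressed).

Compression ratio = Original / Compressed
= 600 / 500 = 1.20:1


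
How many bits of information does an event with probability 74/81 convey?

Information content I(x) = -log₂(p(x))
I = -log₂(74/81) = -log₂(0.9136)
I = 0.1304 bits


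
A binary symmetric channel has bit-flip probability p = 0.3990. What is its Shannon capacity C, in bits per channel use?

For BSC with error probability p:
C = 1 - H(p) where H(p) is binary entropy
H(0.3990) = -0.3990 × log₂(0.3990) - 0.6010 × log₂(0.6010)
H(p) = 0.9704
C = 1 - 0.9704 = 0.0296 bits/use


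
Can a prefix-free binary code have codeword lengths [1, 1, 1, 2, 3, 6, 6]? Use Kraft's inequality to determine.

Kraft inequality: Σ 2^(-l_i) ≤ 1 for prefix-free code
Calculating: 2^(-1) + 2^(-1) + 2^(-1) + 2^(-2) + 2^(-3) + 2^(-6) + 2^(-6)
= 0.5 + 0.5 + 0.5 + 0.25 + 0.125 + 0.015625 + 0.015625
= 1.9062
Since 1.9062 > 1, prefix-free code does not exist


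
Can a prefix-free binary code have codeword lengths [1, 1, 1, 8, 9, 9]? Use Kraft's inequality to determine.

Kraft inequality: Σ 2^(-l_i) ≤ 1 for prefix-free code
Calculating: 2^(-1) + 2^(-1) + 2^(-1) + 2^(-8) + 2^(-9) + 2^(-9)
= 0.5 + 0.5 + 0.5 + 0.00390625 + 0.001953125 + 0.001953125
= 1.5078
Since 1.5078 > 1, prefix-free code does not exist


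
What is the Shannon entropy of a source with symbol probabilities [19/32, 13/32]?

H(X) = -Σ p(x) log₂ p(x)
  -19/32 × log₂(19/32) = 0.4465
  -13/32 × log₂(13/32) = 0.5279
H(X) = 0.9745 bits


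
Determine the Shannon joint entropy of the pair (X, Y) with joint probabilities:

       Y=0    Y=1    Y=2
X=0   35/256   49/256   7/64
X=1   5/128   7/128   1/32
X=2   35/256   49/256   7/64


H(X,Y) = -Σ p(x,y) log₂ p(x,y)
  p(0,0)=35/256: -0.1367 × log₂(0.1367) = 0.3925
  p(0,1)=49/256: -0.1914 × log₂(0.1914) = 0.4566
  p(0,2)=7/64: -0.1094 × log₂(0.1094) = 0.3492
  p(1,0)=5/128: -0.0391 × log₂(0.0391) = 0.1827
  p(1,1)=7/128: -0.0547 × log₂(0.0547) = 0.2293
  p(1,2)=1/32: -0.0312 × log₂(0.0312) = 0.1562
  p(2,0)=35/256: -0.1367 × log₂(0.1367) = 0.3925
  p(2,1)=49/256: -0.1914 × log₂(0.1914) = 0.4566
  p(2,2)=7/64: -0.1094 × log₂(0.1094) = 0.3492
H(X,Y) = 2.9647 bits


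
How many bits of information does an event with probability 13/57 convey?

Information content I(x) = -log₂(p(x))
I = -log₂(13/57) = -log₂(0.2281)
I = 2.1325 bits


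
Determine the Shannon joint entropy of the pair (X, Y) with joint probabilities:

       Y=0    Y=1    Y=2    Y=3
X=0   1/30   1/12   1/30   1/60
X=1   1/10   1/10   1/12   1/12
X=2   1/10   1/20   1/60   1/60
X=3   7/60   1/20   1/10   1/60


H(X,Y) = -Σ p(x,y) log₂ p(x,y)
  p(0,0)=1/30: -0.0333 × log₂(0.0333) = 0.1636
  p(0,1)=1/12: -0.0833 × log₂(0.0833) = 0.2987
  p(0,2)=1/30: -0.0333 × log₂(0.0333) = 0.1636
  p(0,3)=1/60: -0.0167 × log₂(0.0167) = 0.0984
  p(1,0)=1/10: -0.1000 × log₂(0.1000) = 0.3322
  p(1,1)=1/10: -0.1000 × log₂(0.1000) = 0.3322
  p(1,2)=1/12: -0.0833 × log₂(0.0833) = 0.2987
  p(1,3)=1/12: -0.0833 × log₂(0.0833) = 0.2987
  p(2,0)=1/10: -0.1000 × log₂(0.1000) = 0.3322
  p(2,1)=1/20: -0.0500 × log₂(0.0500) = 0.2161
  p(2,2)=1/60: -0.0167 × log₂(0.0167) = 0.0984
  p(2,3)=1/60: -0.0167 × log₂(0.0167) = 0.0984
  p(3,0)=7/60: -0.1167 × log₂(0.1167) = 0.3616
  p(3,1)=1/20: -0.0500 × log₂(0.0500) = 0.2161
  p(3,2)=1/10: -0.1000 × log₂(0.1000) = 0.3322
  p(3,3)=1/60: -0.0167 × log₂(0.0167) = 0.0984
H(X,Y) = 3.7397 bits


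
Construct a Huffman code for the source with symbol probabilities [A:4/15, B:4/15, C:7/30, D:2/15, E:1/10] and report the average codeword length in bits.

Huffman tree construction:
Combine smallest probabilities repeatedly
Resulting codes:
  A: 10 (length 2)
  B: 11 (length 2)
  C: 00 (length 2)
  D: 011 (length 3)
  E: 010 (length 3)
Average length = Σ p(s) × length(s) = 2.2333 bits


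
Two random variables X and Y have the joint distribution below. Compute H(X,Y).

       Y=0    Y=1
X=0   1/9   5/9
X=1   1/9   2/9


H(X,Y) = -Σ p(x,y) log₂ p(x,y)
  p(0,0)=1/9: -0.1111 × log₂(0.1111) = 0.3522
  p(0,1)=5/9: -0.5556 × log₂(0.5556) = 0.4711
  p(1,0)=1/9: -0.1111 × log₂(0.1111) = 0.3522
  p(1,1)=2/9: -0.2222 × log₂(0.2222) = 0.4822
H(X,Y) = 1.6577 bits


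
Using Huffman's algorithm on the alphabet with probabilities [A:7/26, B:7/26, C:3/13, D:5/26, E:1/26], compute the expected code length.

Huffman tree construction:
Combine smallest probabilities repeatedly
Resulting codes:
  A: 10 (length 2)
  B: 11 (length 2)
  C: 00 (length 2)
  D: 011 (length 3)
  E: 010 (length 3)
Average length = Σ p(s) × length(s) = 2.2308 bits
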